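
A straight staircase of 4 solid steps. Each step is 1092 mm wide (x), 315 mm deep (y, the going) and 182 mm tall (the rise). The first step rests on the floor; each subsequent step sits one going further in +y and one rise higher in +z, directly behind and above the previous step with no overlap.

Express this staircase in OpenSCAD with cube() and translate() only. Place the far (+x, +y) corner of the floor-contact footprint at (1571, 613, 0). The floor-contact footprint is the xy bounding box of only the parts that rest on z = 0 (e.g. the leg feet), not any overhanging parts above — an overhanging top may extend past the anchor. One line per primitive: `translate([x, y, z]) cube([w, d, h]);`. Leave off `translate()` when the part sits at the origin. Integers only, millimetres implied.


translate([479, 298, 0]) cube([1092, 315, 182]);
translate([479, 613, 182]) cube([1092, 315, 182]);
translate([479, 928, 364]) cube([1092, 315, 182]);
translate([479, 1243, 546]) cube([1092, 315, 182]);


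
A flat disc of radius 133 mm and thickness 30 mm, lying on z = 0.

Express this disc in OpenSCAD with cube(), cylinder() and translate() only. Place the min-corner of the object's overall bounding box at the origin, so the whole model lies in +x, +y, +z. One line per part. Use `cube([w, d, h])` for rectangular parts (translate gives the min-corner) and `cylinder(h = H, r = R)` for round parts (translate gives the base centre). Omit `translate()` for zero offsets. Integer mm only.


translate([133, 133, 0]) cylinder(h = 30, r = 133);


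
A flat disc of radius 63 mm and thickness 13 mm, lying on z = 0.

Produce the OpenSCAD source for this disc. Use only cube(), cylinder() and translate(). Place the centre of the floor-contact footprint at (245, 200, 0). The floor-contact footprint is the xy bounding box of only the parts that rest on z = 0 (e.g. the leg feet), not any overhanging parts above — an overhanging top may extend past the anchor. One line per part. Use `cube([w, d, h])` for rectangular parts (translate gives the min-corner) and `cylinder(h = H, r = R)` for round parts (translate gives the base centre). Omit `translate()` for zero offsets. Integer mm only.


translate([245, 200, 0]) cylinder(h = 13, r = 63);


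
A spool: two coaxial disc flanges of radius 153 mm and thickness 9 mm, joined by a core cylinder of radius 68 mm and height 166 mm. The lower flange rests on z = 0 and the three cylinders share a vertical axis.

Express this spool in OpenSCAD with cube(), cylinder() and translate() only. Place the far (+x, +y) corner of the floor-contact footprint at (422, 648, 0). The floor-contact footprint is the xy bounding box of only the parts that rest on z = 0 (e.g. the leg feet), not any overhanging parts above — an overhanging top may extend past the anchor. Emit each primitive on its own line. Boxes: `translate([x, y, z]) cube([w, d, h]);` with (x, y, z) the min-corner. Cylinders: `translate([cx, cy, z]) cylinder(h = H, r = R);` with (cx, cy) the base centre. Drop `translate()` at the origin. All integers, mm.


translate([269, 495, 0]) cylinder(h = 9, r = 153);
translate([269, 495, 9]) cylinder(h = 166, r = 68);
translate([269, 495, 175]) cylinder(h = 9, r = 153);


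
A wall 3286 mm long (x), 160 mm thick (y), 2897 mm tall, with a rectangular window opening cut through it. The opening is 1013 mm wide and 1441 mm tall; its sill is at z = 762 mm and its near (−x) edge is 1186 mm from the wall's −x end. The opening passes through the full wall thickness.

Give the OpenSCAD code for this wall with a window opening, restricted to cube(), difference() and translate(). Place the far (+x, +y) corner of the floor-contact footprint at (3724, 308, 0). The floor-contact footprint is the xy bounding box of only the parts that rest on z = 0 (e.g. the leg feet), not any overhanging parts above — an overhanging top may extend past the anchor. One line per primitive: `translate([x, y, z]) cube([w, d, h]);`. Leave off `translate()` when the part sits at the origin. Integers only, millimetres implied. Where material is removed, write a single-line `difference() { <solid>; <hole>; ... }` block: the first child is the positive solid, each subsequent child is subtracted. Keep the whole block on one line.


difference() { translate([438, 148, 0]) cube([3286, 160, 2897]); translate([1624, 148, 762]) cube([1013, 160, 1441]); }


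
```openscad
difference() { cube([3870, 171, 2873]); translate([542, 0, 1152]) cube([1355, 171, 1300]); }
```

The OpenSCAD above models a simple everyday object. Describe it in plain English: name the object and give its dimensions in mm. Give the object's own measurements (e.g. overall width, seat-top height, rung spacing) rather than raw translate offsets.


A wall 3870 mm long (x), 171 mm thick (y), 2873 mm tall, with a rectangular window opening cut through it. The opening is 1355 mm wide and 1300 mm tall; its sill is at z = 1152 mm and its near (−x) edge is 542 mm from the wall's −x end. The opening passes through the full wall thickness.


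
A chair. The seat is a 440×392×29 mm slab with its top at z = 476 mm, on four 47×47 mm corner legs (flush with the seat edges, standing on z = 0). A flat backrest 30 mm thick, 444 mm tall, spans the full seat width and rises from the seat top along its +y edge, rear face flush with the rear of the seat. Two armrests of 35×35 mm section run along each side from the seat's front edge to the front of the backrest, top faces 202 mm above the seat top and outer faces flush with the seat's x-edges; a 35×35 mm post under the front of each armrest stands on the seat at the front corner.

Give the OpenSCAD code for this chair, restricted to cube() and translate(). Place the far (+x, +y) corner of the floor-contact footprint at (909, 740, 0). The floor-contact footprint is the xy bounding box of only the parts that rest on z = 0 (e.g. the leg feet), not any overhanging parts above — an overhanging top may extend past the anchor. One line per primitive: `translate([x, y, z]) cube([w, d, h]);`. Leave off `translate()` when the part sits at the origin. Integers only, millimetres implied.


translate([469, 348, 447]) cube([440, 392, 29]);
translate([469, 348, 0]) cube([47, 47, 447]);
translate([862, 348, 0]) cube([47, 47, 447]);
translate([469, 693, 0]) cube([47, 47, 447]);
translate([862, 693, 0]) cube([47, 47, 447]);
translate([469, 710, 476]) cube([440, 30, 444]);
translate([469, 348, 643]) cube([35, 362, 35]);
translate([874, 348, 643]) cube([35, 362, 35]);
translate([469, 348, 476]) cube([35, 35, 167]);
translate([874, 348, 476]) cube([35, 35, 167]);


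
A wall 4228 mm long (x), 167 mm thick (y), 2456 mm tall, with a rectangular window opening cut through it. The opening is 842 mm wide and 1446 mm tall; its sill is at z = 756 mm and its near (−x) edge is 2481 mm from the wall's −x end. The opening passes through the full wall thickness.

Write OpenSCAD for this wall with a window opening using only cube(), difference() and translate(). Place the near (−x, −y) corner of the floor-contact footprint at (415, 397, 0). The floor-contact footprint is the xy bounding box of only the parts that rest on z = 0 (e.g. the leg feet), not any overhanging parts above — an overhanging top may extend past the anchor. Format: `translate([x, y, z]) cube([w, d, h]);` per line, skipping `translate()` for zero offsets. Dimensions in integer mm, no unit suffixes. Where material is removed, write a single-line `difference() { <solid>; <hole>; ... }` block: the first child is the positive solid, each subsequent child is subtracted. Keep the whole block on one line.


difference() { translate([415, 397, 0]) cube([4228, 167, 2456]); translate([2896, 397, 756]) cube([842, 167, 1446]); }


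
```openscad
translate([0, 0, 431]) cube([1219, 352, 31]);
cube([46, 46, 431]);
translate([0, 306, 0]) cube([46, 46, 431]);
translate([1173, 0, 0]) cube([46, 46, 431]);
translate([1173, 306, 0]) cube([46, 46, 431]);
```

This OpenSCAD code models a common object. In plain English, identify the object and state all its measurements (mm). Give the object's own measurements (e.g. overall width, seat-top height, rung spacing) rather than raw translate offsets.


A bench: a 1219×352 mm seat slab, 31 mm thick, top at z = 462 mm, on four 46×46 mm square legs flush with the seat corners and standing on z = 0.


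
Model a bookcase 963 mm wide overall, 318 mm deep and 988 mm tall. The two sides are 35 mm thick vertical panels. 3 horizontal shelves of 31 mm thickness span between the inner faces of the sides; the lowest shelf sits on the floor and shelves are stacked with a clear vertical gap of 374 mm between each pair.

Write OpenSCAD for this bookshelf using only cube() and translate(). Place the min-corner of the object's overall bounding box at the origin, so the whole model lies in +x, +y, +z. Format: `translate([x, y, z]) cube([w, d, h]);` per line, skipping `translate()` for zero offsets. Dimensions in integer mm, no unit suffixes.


cube([35, 318, 988]);
translate([928, 0, 0]) cube([35, 318, 988]);
translate([35, 0, 0]) cube([893, 318, 31]);
translate([35, 0, 405]) cube([893, 318, 31]);
translate([35, 0, 810]) cube([893, 318, 31]);


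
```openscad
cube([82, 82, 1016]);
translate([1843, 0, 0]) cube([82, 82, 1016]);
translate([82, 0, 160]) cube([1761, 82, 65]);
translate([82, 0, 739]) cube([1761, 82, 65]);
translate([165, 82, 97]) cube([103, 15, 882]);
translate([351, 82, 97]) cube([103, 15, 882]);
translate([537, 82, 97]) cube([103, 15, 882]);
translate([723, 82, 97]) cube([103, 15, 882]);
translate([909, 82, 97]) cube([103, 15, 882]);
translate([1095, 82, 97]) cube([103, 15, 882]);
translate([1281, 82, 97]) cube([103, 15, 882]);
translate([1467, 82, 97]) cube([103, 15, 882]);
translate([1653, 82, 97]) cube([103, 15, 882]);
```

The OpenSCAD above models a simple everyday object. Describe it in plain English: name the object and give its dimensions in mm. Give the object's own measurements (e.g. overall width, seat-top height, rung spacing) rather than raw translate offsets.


A fence section. Two 82×82 mm posts, 1016 mm tall, stand on the floor with a clear span of 1761 mm between their inner faces. Two horizontal rails of 82×65 mm section span the gap between the posts with their undersides at z = 160 mm and z = 739 mm, flush with the posts' −y face. 9 pickets, each 103 mm wide, 15 mm thick and 882 mm tall, are fixed to the +y face of the rails with their bottoms at z = 97 mm, spaced across the span with a 83 mm gap after the −x post and between neighbouring pickets, with 87 mm left before the +x post.


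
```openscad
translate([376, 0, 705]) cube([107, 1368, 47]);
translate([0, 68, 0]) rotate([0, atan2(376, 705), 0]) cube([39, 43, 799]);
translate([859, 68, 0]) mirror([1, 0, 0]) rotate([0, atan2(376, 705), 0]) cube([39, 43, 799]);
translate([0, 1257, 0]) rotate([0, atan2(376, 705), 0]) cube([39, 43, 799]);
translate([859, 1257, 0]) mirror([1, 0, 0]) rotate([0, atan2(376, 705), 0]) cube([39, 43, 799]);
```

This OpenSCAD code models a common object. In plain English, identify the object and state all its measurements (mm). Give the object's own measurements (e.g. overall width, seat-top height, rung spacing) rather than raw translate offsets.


A sawhorse. A 107×1368×47 mm beam (x, y, z) sits on two A-frame leg pairs. Each pair is two raked legs of 39×43 mm section (43 mm along y) splaying symmetrically in x. Each leg rises 705 mm vertically over 376 mm of horizontal reach and is 799 mm long along its own axis. Every leg's outer bottom edge rests on the floor and its outer top edge meets a bottom edge of the beam — the left legs (tilting toward +x) meet the beam's −x bottom edge, the right legs (their mirror images, tilting toward −x) meet its +x bottom edge — so the leg tops tuck under the beam, the beam's underside is 705 mm above the floor, and the feet are 859 mm apart outside-to-outside with the beam centred between them. The two leg pairs are set in 68 mm from either end of the beam.


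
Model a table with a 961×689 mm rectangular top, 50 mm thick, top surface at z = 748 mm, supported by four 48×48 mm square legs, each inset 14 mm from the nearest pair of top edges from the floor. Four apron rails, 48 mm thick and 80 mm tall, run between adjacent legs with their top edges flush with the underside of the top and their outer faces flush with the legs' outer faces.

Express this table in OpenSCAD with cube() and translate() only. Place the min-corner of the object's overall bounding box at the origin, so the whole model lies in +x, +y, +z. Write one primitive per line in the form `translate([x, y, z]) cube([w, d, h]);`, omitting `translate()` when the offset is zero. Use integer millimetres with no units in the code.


// leg_h = 748 - 50 = 698
// apron z = 698 - 80 = 618
translate([0, 0, 698]) cube([961, 689, 50]);
translate([14, 14, 0]) cube([48, 48, 698]);
translate([899, 14, 0]) cube([48, 48, 698]);
translate([14, 627, 0]) cube([48, 48, 698]);
translate([899, 627, 0]) cube([48, 48, 698]);
translate([62, 14, 618]) cube([837, 48, 80]);
translate([62, 627, 618]) cube([837, 48, 80]);
translate([14, 62, 618]) cube([48, 565, 80]);
translate([899, 62, 618]) cube([48, 565, 80]);


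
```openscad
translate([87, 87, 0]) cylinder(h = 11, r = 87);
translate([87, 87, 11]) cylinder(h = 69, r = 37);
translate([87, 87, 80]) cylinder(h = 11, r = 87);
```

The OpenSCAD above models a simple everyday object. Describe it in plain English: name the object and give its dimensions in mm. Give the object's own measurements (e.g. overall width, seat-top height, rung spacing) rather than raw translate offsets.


A spool: two coaxial disc flanges of radius 87 mm and thickness 11 mm, joined by a core cylinder of radius 37 mm and height 69 mm. The lower flange rests on z = 0 and the three cylinders share a vertical axis.


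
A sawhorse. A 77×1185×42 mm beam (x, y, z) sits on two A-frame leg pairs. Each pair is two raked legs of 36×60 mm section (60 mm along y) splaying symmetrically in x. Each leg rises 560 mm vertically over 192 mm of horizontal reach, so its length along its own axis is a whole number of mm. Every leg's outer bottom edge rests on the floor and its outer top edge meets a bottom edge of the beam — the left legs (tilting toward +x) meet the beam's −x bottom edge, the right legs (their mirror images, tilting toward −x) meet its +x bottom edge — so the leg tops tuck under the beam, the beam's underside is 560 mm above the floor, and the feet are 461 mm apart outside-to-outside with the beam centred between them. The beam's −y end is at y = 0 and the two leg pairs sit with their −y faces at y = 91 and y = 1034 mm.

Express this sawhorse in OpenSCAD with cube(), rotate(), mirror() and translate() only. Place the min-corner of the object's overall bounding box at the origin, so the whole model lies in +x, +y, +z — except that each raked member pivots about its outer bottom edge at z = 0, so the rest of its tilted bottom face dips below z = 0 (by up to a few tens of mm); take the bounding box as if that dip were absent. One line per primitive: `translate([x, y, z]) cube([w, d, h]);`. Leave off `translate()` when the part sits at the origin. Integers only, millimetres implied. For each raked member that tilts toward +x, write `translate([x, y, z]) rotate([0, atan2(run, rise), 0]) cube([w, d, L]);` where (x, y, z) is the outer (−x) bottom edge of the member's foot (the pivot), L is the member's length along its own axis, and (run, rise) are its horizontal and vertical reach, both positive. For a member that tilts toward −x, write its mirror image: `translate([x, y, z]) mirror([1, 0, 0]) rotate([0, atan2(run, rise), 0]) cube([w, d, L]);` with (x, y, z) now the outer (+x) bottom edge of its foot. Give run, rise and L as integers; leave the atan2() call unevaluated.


translate([192, 0, 560]) cube([77, 1185, 42]);
translate([0, 91, 0]) rotate([0, atan2(192, 560), 0]) cube([36, 60, 592]);
translate([461, 91, 0]) mirror([1, 0, 0]) rotate([0, atan2(192, 560), 0]) cube([36, 60, 592]);
translate([0, 1034, 0]) rotate([0, atan2(192, 560), 0]) cube([36, 60, 592]);
translate([461, 1034, 0]) mirror([1, 0, 0]) rotate([0, atan2(192, 560), 0]) cube([36, 60, 592]);


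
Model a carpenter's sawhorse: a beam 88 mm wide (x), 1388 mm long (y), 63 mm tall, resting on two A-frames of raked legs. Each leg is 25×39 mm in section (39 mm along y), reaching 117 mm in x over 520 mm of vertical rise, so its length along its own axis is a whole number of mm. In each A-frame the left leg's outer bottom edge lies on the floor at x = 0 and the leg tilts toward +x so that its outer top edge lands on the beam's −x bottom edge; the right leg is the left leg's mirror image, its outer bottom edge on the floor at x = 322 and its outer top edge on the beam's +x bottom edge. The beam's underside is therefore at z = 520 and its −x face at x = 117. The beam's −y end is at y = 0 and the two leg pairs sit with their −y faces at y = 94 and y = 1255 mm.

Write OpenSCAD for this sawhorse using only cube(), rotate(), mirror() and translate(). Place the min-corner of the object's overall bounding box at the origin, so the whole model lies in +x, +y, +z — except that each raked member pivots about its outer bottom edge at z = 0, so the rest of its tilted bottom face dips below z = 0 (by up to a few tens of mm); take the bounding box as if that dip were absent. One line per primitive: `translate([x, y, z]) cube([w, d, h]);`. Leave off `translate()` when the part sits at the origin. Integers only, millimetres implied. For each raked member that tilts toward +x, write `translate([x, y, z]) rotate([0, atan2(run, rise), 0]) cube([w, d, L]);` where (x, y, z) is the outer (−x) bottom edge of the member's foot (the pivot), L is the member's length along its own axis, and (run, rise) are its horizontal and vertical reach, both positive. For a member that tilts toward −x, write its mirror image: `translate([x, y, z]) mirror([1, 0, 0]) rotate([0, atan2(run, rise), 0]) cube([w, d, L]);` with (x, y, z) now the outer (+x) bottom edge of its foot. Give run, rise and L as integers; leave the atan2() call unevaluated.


translate([117, 0, 520]) cube([88, 1388, 63]);
translate([0, 94, 0]) rotate([0, atan2(117, 520), 0]) cube([25, 39, 533]);
translate([322, 94, 0]) mirror([1, 0, 0]) rotate([0, atan2(117, 520), 0]) cube([25, 39, 533]);
translate([0, 1255, 0]) rotate([0, atan2(117, 520), 0]) cube([25, 39, 533]);
translate([322, 1255, 0]) mirror([1, 0, 0]) rotate([0, atan2(117, 520), 0]) cube([25, 39, 533]);


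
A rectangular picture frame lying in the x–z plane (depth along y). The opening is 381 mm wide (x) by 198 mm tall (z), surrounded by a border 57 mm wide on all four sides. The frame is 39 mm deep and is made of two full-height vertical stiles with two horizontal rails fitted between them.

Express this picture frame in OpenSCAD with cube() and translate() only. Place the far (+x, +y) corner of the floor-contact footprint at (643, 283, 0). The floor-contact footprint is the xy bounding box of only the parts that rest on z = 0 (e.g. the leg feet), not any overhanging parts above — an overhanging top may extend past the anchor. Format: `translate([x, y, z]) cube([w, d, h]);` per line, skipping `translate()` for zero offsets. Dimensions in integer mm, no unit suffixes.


translate([148, 244, 0]) cube([57, 39, 312]);
translate([586, 244, 0]) cube([57, 39, 312]);
translate([205, 244, 0]) cube([381, 39, 57]);
translate([205, 244, 255]) cube([381, 39, 57]);


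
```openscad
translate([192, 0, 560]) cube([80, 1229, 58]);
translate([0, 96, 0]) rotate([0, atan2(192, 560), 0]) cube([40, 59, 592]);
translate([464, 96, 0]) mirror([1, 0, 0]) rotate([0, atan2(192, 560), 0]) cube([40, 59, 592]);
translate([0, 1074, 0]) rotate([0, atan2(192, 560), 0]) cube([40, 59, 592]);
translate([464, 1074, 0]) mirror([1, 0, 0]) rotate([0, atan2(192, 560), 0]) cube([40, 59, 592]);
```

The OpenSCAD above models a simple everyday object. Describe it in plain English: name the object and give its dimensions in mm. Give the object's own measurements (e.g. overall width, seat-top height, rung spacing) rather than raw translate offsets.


A sawhorse. A 80×1229×58 mm beam (x, y, z) sits on two A-frame leg pairs. Each pair is two raked legs of 40×59 mm section (59 mm along y) splaying symmetrically in x. Each leg rises 560 mm vertically over 192 mm of horizontal reach and is 592 mm long along its own axis. Every leg's outer bottom edge rests on the floor and its outer top edge meets a bottom edge of the beam — the left legs (tilting toward +x) meet the beam's −x bottom edge, the right legs (their mirror images, tilting toward −x) meet its +x bottom edge — so the leg tops tuck under the beam, the beam's underside is 560 mm above the floor, and the feet are 464 mm apart outside-to-outside with the beam centred between them. The two leg pairs are set in 96 mm from either end of the beam.


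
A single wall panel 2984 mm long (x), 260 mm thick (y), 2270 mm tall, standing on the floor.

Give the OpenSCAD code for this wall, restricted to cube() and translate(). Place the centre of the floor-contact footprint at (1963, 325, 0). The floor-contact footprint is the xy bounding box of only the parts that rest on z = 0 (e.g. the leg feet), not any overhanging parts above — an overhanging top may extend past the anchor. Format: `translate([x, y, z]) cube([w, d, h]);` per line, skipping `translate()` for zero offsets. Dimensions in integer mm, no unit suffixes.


translate([471, 195, 0]) cube([2984, 260, 2270]);


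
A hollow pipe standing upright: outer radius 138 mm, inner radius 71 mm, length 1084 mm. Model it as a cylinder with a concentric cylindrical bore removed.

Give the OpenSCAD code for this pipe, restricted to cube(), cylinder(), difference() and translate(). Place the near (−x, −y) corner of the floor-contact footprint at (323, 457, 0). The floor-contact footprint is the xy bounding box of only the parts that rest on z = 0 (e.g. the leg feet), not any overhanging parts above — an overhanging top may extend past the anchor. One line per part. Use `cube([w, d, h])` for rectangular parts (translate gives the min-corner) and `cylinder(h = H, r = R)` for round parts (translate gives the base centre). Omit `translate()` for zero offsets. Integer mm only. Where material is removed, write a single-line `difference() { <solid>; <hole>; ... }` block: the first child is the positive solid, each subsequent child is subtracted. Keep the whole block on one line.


difference() { translate([461, 595, 0]) cylinder(h = 1084, r = 138); translate([461, 595, 0]) cylinder(h = 1084, r = 71); }


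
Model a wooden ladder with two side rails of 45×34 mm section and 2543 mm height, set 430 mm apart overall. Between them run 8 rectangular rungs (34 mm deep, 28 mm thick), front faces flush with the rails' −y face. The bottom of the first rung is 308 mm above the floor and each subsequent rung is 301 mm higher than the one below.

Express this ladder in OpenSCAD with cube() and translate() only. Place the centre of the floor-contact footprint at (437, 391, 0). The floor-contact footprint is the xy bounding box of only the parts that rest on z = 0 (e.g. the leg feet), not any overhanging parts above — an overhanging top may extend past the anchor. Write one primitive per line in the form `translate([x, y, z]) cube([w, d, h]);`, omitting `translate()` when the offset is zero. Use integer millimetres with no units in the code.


translate([222, 374, 0]) cube([45, 34, 2543]);
translate([607, 374, 0]) cube([45, 34, 2543]);
translate([267, 374, 308]) cube([340, 34, 28]);
translate([267, 374, 609]) cube([340, 34, 28]);
translate([267, 374, 910]) cube([340, 34, 28]);
translate([267, 374, 1211]) cube([340, 34, 28]);
translate([267, 374, 1512]) cube([340, 34, 28]);
translate([267, 374, 1813]) cube([340, 34, 28]);
translate([267, 374, 2114]) cube([340, 34, 28]);
translate([267, 374, 2415]) cube([340, 34, 28]);


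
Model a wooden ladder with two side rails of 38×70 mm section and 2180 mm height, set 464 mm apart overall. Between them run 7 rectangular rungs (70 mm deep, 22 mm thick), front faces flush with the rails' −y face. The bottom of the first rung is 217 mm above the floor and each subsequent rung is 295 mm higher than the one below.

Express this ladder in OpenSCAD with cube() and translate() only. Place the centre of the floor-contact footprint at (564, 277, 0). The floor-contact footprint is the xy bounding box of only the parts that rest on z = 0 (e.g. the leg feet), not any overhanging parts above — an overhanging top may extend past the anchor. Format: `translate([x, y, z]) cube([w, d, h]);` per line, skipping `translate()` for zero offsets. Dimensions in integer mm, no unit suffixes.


// rung span = 464 - 2*38 = 388
// rung[k] z = 217 + k*295
translate([332, 242, 0]) cube([38, 70, 2180]);
translate([758, 242, 0]) cube([38, 70, 2180]);
translate([370, 242, 217]) cube([388, 70, 22]);
translate([370, 242, 512]) cube([388, 70, 22]);
translate([370, 242, 807]) cube([388, 70, 22]);
translate([370, 242, 1102]) cube([388, 70, 22]);
translate([370, 242, 1397]) cube([388, 70, 22]);
translate([370, 242, 1692]) cube([388, 70, 22]);
translate([370, 242, 1987]) cube([388, 70, 22]);


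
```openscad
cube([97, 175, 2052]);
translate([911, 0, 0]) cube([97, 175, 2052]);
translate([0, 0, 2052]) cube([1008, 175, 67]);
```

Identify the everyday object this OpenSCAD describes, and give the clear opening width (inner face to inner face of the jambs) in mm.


A door frame. The clear opening width is 814 mm.

Two 2052 mm tall posts with a header on top — a door frame. The left jamb is 97 mm wide at x = 0; the right jamb starts at x = 911. The clear opening is 911 − 97 = 814 mm.


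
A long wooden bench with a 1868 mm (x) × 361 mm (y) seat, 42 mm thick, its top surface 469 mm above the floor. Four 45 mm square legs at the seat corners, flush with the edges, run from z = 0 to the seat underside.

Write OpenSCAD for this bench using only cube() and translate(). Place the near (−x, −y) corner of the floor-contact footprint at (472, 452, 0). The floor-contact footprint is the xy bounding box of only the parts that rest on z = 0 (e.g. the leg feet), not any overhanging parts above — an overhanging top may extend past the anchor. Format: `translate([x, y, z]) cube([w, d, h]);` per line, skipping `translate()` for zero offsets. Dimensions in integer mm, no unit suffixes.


translate([472, 452, 427]) cube([1868, 361, 42]);
translate([472, 452, 0]) cube([45, 45, 427]);
translate([472, 768, 0]) cube([45, 45, 427]);
translate([2295, 452, 0]) cube([45, 45, 427]);
translate([2295, 768, 0]) cube([45, 45, 427]);


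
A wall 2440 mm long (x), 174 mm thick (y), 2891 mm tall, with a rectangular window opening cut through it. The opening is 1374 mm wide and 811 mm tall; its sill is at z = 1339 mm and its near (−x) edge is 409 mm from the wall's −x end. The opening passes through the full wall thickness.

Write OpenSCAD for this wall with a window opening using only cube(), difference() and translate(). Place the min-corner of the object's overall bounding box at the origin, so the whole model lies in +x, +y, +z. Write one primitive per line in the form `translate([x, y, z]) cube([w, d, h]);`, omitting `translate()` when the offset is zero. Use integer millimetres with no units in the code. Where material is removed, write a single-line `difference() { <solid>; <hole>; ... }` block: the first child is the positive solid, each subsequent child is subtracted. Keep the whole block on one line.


difference() { cube([2440, 174, 2891]); translate([409, 0, 1339]) cube([1374, 174, 811]); }


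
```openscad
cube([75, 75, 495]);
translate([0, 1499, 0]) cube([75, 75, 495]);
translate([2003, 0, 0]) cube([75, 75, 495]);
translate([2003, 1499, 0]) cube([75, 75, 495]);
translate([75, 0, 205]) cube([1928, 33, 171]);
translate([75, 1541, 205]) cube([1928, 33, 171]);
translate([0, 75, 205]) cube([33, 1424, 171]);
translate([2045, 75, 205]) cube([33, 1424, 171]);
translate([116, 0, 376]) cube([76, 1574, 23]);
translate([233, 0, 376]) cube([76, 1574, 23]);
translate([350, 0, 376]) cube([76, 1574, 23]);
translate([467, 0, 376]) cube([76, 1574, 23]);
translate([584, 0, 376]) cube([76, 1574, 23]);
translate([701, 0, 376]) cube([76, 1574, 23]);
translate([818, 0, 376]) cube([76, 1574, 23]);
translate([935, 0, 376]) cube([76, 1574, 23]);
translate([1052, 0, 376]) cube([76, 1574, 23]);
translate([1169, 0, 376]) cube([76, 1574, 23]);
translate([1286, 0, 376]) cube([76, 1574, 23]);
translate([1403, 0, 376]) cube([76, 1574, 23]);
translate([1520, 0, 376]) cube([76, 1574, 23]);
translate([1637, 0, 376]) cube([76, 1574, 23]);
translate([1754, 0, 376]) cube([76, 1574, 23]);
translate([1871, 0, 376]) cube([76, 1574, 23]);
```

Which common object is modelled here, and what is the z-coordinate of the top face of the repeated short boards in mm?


A bed frame. The slat-top height is 399 mm.

Four posts, four rails, and a row of slats — a bed frame. Slats sit on the rails at z = 205 + 171 = 376; with slat thickness 23, the top is 399 mm.


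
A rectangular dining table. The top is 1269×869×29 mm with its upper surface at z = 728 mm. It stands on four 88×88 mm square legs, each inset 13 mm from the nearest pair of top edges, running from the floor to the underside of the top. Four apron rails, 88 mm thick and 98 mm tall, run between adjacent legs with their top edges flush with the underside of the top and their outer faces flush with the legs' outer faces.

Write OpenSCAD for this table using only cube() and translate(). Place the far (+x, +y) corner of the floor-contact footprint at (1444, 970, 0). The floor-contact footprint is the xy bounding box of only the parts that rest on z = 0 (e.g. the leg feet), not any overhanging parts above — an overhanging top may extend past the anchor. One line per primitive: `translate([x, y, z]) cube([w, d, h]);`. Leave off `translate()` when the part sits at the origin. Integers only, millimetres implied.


translate([188, 114, 699]) cube([1269, 869, 29]);
translate([201, 127, 0]) cube([88, 88, 699]);
translate([1356, 127, 0]) cube([88, 88, 699]);
translate([201, 882, 0]) cube([88, 88, 699]);
translate([1356, 882, 0]) cube([88, 88, 699]);
translate([289, 127, 601]) cube([1067, 88, 98]);
translate([289, 882, 601]) cube([1067, 88, 98]);
translate([201, 215, 601]) cube([88, 667, 98]);
translate([1356, 215, 601]) cube([88, 667, 98]);


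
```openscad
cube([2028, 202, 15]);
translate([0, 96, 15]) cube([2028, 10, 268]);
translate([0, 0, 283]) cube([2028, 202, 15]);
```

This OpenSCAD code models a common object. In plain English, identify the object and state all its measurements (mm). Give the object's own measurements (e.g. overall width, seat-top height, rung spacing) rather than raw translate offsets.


An I-beam lying along x, 2028 mm long. Overall section height 298 mm. Two flanges 202 mm wide (y) and 15 mm thick, one on the floor and one at the top; a web 10 mm thick runs between them, centred on the flange width.


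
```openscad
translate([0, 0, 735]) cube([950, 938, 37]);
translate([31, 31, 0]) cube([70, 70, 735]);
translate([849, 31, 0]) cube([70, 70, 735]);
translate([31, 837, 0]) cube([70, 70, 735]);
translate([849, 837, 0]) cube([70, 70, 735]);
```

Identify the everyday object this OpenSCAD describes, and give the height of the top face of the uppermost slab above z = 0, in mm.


A table. The table height is 772 mm.

A 950×938×37 slab sits at z = 735 on four 70 mm square posts — a table. The top surface is at 735 + 37 = 772 mm.


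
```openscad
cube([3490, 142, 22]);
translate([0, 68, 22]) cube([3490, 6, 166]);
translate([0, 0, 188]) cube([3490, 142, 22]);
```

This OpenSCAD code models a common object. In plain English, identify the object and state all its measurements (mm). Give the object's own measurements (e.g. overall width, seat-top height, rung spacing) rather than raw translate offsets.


An I-beam lying along x, 3490 mm long. Overall section height 210 mm. Two flanges 142 mm wide (y) and 22 mm thick, one on the floor and one at the top; a web 6 mm thick runs between them, centred on the flange width.


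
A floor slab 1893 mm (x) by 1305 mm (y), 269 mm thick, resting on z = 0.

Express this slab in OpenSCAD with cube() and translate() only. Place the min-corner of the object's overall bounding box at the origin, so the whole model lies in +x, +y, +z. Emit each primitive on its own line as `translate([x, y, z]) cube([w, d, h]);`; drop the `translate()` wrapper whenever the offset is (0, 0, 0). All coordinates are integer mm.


cube([1893, 1305, 269]);


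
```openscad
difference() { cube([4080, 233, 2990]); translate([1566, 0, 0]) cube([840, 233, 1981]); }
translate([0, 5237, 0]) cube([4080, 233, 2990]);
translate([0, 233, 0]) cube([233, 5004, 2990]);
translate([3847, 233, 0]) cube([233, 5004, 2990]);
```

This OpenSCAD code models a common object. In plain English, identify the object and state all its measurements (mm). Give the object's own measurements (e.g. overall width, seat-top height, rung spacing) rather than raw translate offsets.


A single room: four walls, each 2990 mm tall and 233 mm thick, enclosing an outside footprint 4080×5470 mm (x × y), no floor or roof. The front and back walls (−y and +y sides) run the full x-width; the side walls fit between their inner faces. A door opening 840 mm wide and 1981 mm tall is cut through the front wall from the floor up, its −x edge 1566 mm from the wall's −x end.


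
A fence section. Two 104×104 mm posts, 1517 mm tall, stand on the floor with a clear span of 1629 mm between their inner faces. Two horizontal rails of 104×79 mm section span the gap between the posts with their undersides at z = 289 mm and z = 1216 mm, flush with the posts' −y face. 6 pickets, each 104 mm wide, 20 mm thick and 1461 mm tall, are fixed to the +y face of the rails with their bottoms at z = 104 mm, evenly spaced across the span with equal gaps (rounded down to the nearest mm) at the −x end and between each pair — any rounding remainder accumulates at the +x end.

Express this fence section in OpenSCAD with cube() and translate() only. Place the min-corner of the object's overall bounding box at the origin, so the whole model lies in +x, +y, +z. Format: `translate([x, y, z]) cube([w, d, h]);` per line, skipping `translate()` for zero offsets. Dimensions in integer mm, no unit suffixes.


cube([104, 104, 1517]);
translate([1733, 0, 0]) cube([104, 104, 1517]);
translate([104, 0, 289]) cube([1629, 104, 79]);
translate([104, 0, 1216]) cube([1629, 104, 79]);
translate([247, 104, 104]) cube([104, 20, 1461]);
translate([494, 104, 104]) cube([104, 20, 1461]);
translate([741, 104, 104]) cube([104, 20, 1461]);
translate([988, 104, 104]) cube([104, 20, 1461]);
translate([1235, 104, 104]) cube([104, 20, 1461]);
translate([1482, 104, 104]) cube([104, 20, 1461]);


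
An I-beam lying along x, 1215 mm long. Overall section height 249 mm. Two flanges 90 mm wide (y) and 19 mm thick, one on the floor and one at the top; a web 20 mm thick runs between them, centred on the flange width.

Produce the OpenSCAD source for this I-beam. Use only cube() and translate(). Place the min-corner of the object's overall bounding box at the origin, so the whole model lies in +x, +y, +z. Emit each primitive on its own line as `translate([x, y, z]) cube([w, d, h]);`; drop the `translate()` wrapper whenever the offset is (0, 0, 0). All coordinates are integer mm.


cube([1215, 90, 19]);
translate([0, 35, 19]) cube([1215, 20, 211]);
translate([0, 0, 230]) cube([1215, 90, 19]);


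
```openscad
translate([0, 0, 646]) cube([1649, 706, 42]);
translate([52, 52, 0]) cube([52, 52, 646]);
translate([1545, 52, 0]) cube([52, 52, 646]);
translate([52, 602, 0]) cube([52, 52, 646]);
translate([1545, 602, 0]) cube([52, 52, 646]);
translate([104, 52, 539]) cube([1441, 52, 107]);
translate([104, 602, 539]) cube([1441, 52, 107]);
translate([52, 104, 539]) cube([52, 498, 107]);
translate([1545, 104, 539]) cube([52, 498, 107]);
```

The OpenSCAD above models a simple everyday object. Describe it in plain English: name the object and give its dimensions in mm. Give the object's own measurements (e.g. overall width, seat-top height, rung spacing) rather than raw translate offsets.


A table: top 1649 mm (x) × 706 mm (y), 42 mm thick, upper face at z = 688 mm, on four 52×52 mm square legs, each inset 52 mm from the nearest pair of top edges from z = 0 to the bottom of the top. Four apron rails, 52 mm thick and 107 mm tall, run between adjacent legs with their top edges flush with the underside of the top and their outer faces flush with the legs' outer faces.


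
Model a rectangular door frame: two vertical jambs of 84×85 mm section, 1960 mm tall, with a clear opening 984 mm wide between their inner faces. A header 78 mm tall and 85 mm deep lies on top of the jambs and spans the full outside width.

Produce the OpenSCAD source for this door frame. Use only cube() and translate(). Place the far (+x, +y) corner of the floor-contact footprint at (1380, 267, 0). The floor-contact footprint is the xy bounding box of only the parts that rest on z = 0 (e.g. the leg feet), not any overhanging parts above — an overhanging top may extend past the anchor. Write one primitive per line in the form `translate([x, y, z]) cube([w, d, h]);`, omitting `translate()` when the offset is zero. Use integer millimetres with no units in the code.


translate([228, 182, 0]) cube([84, 85, 1960]);
translate([1296, 182, 0]) cube([84, 85, 1960]);
translate([228, 182, 1960]) cube([1152, 85, 78]);


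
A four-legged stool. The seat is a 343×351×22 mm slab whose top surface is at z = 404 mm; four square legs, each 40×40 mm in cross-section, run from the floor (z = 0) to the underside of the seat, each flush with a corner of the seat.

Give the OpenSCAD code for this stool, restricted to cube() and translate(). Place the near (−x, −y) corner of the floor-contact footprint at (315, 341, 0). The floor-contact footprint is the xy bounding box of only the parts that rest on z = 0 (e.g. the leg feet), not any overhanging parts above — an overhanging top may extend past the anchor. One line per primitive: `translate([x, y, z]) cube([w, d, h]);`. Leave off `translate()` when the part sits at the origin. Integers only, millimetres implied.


translate([315, 341, 382]) cube([343, 351, 22]);
translate([315, 341, 0]) cube([40, 40, 382]);
translate([618, 341, 0]) cube([40, 40, 382]);
translate([315, 652, 0]) cube([40, 40, 382]);
translate([618, 652, 0]) cube([40, 40, 382]);


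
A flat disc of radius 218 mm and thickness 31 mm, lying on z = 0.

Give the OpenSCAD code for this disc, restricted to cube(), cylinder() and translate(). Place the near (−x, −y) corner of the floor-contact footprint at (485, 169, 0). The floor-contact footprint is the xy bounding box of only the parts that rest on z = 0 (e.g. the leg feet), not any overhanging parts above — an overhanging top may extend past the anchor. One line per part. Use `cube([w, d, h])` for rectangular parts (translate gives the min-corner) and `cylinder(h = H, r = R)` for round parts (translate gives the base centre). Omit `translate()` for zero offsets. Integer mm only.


translate([703, 387, 0]) cylinder(h = 31, r = 218);


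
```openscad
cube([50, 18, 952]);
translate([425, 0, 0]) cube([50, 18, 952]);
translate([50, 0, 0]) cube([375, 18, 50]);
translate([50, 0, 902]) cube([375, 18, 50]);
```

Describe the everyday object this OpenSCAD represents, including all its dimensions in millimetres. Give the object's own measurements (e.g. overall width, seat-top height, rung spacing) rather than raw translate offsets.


A rectangular picture frame lying in the x–z plane (depth along y). The opening is 375 mm wide (x) by 852 mm tall (z), surrounded by a border 50 mm wide on all four sides. The frame is 18 mm deep and is made of two full-height vertical stiles with two horizontal rails fitted between them.


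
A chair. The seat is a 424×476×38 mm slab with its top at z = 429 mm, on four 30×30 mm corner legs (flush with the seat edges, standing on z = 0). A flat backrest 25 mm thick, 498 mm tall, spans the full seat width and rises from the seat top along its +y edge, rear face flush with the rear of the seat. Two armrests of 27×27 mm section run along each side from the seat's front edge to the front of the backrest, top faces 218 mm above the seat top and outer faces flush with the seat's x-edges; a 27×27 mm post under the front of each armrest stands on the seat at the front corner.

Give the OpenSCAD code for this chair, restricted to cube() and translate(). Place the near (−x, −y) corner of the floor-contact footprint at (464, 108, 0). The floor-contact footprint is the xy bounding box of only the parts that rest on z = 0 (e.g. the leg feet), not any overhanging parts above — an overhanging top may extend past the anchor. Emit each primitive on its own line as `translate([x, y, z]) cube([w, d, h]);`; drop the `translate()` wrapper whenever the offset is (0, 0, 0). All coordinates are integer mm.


translate([464, 108, 391]) cube([424, 476, 38]);
translate([464, 108, 0]) cube([30, 30, 391]);
translate([858, 108, 0]) cube([30, 30, 391]);
translate([464, 554, 0]) cube([30, 30, 391]);
translate([858, 554, 0]) cube([30, 30, 391]);
translate([464, 559, 429]) cube([424, 25, 498]);
translate([464, 108, 620]) cube([27, 451, 27]);
translate([861, 108, 620]) cube([27, 451, 27]);
translate([464, 108, 429]) cube([27, 27, 191]);
translate([861, 108, 429]) cube([27, 27, 191]);
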